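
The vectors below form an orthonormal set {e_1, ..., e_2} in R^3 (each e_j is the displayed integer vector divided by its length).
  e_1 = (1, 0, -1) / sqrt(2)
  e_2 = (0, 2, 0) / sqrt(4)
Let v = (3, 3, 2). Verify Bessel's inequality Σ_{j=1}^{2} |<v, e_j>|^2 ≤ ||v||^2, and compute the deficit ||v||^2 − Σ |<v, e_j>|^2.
Σ |<v, e_j>|^2 = 19/2; ||v||^2 = 22; deficit = 25/2

Write each e_j = u_j / sqrt(<u_j, u_j>) where u_j is the displayed integer vector. Then <v, e_j> = <v, u_j> / sqrt(<u_j, u_j>), so |<v, e_j>|^2 = <v, u_j>^2 / <u_j, u_j>.
Coefficients: <v, e_1> = 1/sqrt(2), <v, e_2> = 6/sqrt(4).
Square and sum: Σ |<v, e_j>|^2 = 19/2.
Compute ||v||^2 = v·v = 22.
Deficit = 22 − 19/2 = 25/2 ≥ 0, confirming Bessel's inequality. (The deficit equals ||v − Σ <v,e_j> e_j||^2, the squared distance from v to span{e_j}.)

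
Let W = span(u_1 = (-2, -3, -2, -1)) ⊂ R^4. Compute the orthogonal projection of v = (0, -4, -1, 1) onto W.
proj_W(v) = (-13/9, -13/6, -13/9, -13/18)

Set up U = [u_1 | ... | u_1] ∈ R^(4×1). The projector onto W = col(U) is P = U (U^T U)^(-1) U^T.
Compute U^T U =
  [18],
and U^T v = (13).
Solve U^T U · c = U^T v for the coefficients: c = (13/18). The projection is proj_W(v) = U c.
Check: (v - proj_W(v)) · u_1 = 0  (should be 0).
Result: proj_W(v) = (-13/9, -13/6, -13/9, -13/18).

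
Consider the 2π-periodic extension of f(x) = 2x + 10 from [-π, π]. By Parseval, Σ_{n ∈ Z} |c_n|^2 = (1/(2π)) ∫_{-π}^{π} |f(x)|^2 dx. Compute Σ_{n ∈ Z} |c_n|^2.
Σ |c_n|^2 = 4π^2/3 + 100

Expand and integrate term by term over [-π, π]:
  ∫ (2x)^2 dx = 4·(2π^3/3); ∫ 2·2·(10)·x dx = 0 (odd integrand); ∫ 10^2 dx = 100·2π.
So (1/(2π)) ∫_{-π}^{π} (2x + 10)^2 dx = 4π^2/3 + 100 = 4π^2/3 + 100.
Parseval ⇒ Σ |c_n|^2 = 4π^2/3 + 100.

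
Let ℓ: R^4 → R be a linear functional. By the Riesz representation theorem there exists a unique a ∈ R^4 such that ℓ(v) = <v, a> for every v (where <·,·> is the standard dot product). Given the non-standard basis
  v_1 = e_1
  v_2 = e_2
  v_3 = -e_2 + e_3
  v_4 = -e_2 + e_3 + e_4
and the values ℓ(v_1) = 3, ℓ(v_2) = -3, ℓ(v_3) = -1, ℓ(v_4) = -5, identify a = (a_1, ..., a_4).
a = (3, -3, -4, -4)

Write a = (a_1, ..., a_4) in the standard basis. For each basis vector v_i, ℓ(v_i) = <v_i, a> is a linear equation in the a_j's. Collect the n equations into a matrix system V a = ℓ, where row i of V is v_i (expressed in the standard basis). Since V is invertible (lower-triangular with 1s on the diagonal, up to permutation), solve by back-substitution:
  V =
[[1, 0, 0, 0],
 [0, 1, 0, 0],
 [0, -1, 1, 0],
 [0, -1, 1, 1]]
  V a = (3, -3, -1, -5)
Solving gives a = (3, -3, -4, -4).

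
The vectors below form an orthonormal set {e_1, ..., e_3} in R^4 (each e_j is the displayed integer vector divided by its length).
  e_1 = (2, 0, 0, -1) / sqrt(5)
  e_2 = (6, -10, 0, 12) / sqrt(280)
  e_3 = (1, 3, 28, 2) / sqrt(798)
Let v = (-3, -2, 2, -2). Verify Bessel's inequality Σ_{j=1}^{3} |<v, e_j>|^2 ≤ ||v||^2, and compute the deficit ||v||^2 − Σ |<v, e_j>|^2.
Σ |<v, e_j>|^2 = 413/57; ||v||^2 = 21; deficit = 784/57

Write each e_j = u_j / sqrt(<u_j, u_j>) where u_j is the displayed integer vector. Then <v, e_j> = <v, u_j> / sqrt(<u_j, u_j>), so |<v, e_j>|^2 = <v, u_j>^2 / <u_j, u_j>.
Coefficients: <v, e_1> = -4/sqrt(5), <v, e_2> = -22/sqrt(280), <v, e_3> = 43/sqrt(798).
Square and sum: Σ |<v, e_j>|^2 = 413/57.
Compute ||v||^2 = v·v = 21.
Deficit = 21 − 413/57 = 784/57 ≥ 0, confirming Bessel's inequality. (The deficit equals ||v − Σ <v,e_j> e_j||^2, the squared distance from v to span{e_j}.)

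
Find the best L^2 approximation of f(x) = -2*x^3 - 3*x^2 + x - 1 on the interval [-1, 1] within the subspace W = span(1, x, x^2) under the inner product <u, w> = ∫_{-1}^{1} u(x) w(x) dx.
g(x) = -3*x^2 - x/5 - 1

The best approximation g ∈ W is the orthogonal projection of f onto W. Writing g = a_0 + a_1 x + a_2 x^2, the coefficients solve the normal equations G · a = b where
  G_{ij} = <φ_i, φ_j> and b_i = <f, φ_i>, with φ_0 = 1, φ_1 = x, φ_2 = x^2.
G =
  [2, 0, 2/3]
  [0, 2/3, 0]
  [2/3, 0, 2/5],
b = (-4, -2/15, -28/15).
Solving gives a_0 = -1, a_1 = -1/5, a_2 = -3, so
  g(x) = -3*x^2 - x/5 - 1.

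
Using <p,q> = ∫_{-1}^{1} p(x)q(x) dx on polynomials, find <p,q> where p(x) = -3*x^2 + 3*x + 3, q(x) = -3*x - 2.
<p,q> = -14

Expand the product: p(x)·q(x) = 9*x^3 - 3*x^2 - 15*x - 6.
∫_{-1}^{1} of each monomial x^k gives [2/(k+1) if k even, 0 if k odd]. Integrating term-by-term (or equivalently evaluating the antiderivative F(x) = 9*x^4/4 - x^3 - 15*x^2/2 - 6*x at the endpoints):
  F(1) − F(−1) = -49/4 − (7/4) = -14.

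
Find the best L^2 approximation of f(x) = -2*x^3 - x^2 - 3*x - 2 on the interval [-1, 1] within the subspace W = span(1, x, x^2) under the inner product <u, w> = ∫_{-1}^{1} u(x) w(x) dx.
g(x) = -x^2 - 21*x/5 - 2

The best approximation g ∈ W is the orthogonal projection of f onto W. Writing g = a_0 + a_1 x + a_2 x^2, the coefficients solve the normal equations G · a = b where
  G_{ij} = <φ_i, φ_j> and b_i = <f, φ_i>, with φ_0 = 1, φ_1 = x, φ_2 = x^2.
G =
  [2, 0, 2/3]
  [0, 2/3, 0]
  [2/3, 0, 2/5],
b = (-14/3, -14/5, -26/15).
Solving gives a_0 = -2, a_1 = -21/5, a_2 = -1, so
  g(x) = -x^2 - 21*x/5 - 2.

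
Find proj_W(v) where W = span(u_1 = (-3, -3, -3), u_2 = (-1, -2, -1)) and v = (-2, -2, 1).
proj_W(v) = (-1/2, -2, -1/2)

Set up U = [u_1 | ... | u_2] ∈ R^(3×2). The projector onto W = col(U) is P = U (U^T U)^(-1) U^T.
Compute U^T U =
  [27, 12]
  [12, 6],
and U^T v = (9, 5).
Solve U^T U · c = U^T v for the coefficients: c = (-1/3, 3/2). The projection is proj_W(v) = U c.
Check: (v - proj_W(v)) · u_1 = 0  (should be 0).
Check: (v - proj_W(v)) · u_2 = 0  (should be 0).
Result: proj_W(v) = (-1/2, -2, -1/2).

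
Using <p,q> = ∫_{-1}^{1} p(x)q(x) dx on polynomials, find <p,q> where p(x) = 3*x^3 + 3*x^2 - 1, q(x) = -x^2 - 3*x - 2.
<p,q> = -62/15

Expand the product: p(x)·q(x) = -3*x^5 - 12*x^4 - 15*x^3 - 5*x^2 + 3*x + 2.
∫_{-1}^{1} of each monomial x^k gives [2/(k+1) if k even, 0 if k odd]. Integrating term-by-term (or equivalently evaluating the antiderivative F(x) = -x^6/2 - 12*x^5/5 - 15*x^4/4 - 5*x^3/3 + 3*x^2/2 + 2*x at the endpoints):
  F(1) − F(−1) = -289/60 − (-41/60) = -62/15.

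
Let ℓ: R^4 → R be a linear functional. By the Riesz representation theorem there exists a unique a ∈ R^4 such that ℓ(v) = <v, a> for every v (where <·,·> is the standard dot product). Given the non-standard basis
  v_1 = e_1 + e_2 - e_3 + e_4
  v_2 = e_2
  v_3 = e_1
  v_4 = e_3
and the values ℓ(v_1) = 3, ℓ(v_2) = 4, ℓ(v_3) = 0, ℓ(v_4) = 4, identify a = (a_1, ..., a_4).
a = (0, 4, 4, 3)

Write a = (a_1, ..., a_4) in the standard basis. For each basis vector v_i, ℓ(v_i) = <v_i, a> is a linear equation in the a_j's. Collect the n equations into a matrix system V a = ℓ, where row i of V is v_i (expressed in the standard basis). Since V is invertible (lower-triangular with 1s on the diagonal, up to permutation), solve by back-substitution:
  V =
[[1, 1, -1, 1],
 [0, 1, 0, 0],
 [1, 0, 0, 0],
 [0, 0, 1, 0]]
  V a = (3, 4, 0, 4)
Solving gives a = (0, 4, 4, 3).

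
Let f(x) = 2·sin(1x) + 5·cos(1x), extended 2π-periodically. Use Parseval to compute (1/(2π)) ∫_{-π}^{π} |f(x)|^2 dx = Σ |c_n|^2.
Σ |c_n|^2 = 29/2

Expand |f|^2 and use orthogonality of {sin(nx), cos(mx)} on [-π, π]:
  ∫_{-π}^{π} sin(nx)^2 dx = π, ∫ cos(mx)^2 dx = π, and cross terms integrate to 0.
So ∫_{-π}^{π} f(x)^2 dx = 2^2 · π + 5^2 · π = (4 + 25)π.
Divide by 2π: (4 + 25)/2 = 29/2.
By Parseval, this equals Σ |c_n|^2.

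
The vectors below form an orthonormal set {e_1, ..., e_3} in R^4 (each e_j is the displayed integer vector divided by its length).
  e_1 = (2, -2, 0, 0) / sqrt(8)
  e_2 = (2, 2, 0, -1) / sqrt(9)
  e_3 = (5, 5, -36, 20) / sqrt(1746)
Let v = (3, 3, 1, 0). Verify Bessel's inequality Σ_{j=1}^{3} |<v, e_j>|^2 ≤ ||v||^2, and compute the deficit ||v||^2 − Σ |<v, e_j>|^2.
Σ |<v, e_j>|^2 = 1554/97; ||v||^2 = 19; deficit = 289/97

Write each e_j = u_j / sqrt(<u_j, u_j>) where u_j is the displayed integer vector. Then <v, e_j> = <v, u_j> / sqrt(<u_j, u_j>), so |<v, e_j>|^2 = <v, u_j>^2 / <u_j, u_j>.
Coefficients: <v, e_1> = 0/sqrt(8), <v, e_2> = 12/sqrt(9), <v, e_3> = -6/sqrt(1746).
Square and sum: Σ |<v, e_j>|^2 = 1554/97.
Compute ||v||^2 = v·v = 19.
Deficit = 19 − 1554/97 = 289/97 ≥ 0, confirming Bessel's inequality. (The deficit equals ||v − Σ <v,e_j> e_j||^2, the squared distance from v to span{e_j}.)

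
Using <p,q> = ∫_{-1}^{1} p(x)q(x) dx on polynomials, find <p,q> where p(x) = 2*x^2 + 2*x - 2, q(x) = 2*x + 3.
<p,q> = -16/3

Expand the product: p(x)·q(x) = 4*x^3 + 10*x^2 + 2*x - 6.
∫_{-1}^{1} of each monomial x^k gives [2/(k+1) if k even, 0 if k odd]. Integrating term-by-term (or equivalently evaluating the antiderivative F(x) = x^4 + 10*x^3/3 + x^2 - 6*x at the endpoints):
  F(1) − F(−1) = -2/3 − (14/3) = -16/3.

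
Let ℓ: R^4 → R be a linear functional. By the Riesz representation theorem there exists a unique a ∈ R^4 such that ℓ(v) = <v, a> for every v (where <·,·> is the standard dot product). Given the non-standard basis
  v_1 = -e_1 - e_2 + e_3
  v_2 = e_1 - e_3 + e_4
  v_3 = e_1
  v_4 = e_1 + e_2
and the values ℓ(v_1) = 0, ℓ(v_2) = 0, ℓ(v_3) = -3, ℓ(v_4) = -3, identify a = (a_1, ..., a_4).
a = (-3, 0, -3, 0)

Write a = (a_1, ..., a_4) in the standard basis. For each basis vector v_i, ℓ(v_i) = <v_i, a> is a linear equation in the a_j's. Collect the n equations into a matrix system V a = ℓ, where row i of V is v_i (expressed in the standard basis). Since V is invertible (lower-triangular with 1s on the diagonal, up to permutation), solve by back-substitution:
  V =
[[-1, -1, 1, 0],
 [1, 0, -1, 1],
 [1, 0, 0, 0],
 [1, 1, 0, 0]]
  V a = (0, 0, -3, -3)
Solving gives a = (-3, 0, -3, 0).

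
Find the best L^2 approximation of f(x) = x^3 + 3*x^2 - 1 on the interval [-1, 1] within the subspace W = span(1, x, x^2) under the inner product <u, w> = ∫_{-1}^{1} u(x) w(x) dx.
g(x) = 3*x^2 + 3*x/5 - 1

The best approximation g ∈ W is the orthogonal projection of f onto W. Writing g = a_0 + a_1 x + a_2 x^2, the coefficients solve the normal equations G · a = b where
  G_{ij} = <φ_i, φ_j> and b_i = <f, φ_i>, with φ_0 = 1, φ_1 = x, φ_2 = x^2.
G =
  [2, 0, 2/3]
  [0, 2/3, 0]
  [2/3, 0, 2/5],
b = (0, 2/5, 8/15).
Solving gives a_0 = -1, a_1 = 3/5, a_2 = 3, so
  g(x) = 3*x^2 + 3*x/5 - 1.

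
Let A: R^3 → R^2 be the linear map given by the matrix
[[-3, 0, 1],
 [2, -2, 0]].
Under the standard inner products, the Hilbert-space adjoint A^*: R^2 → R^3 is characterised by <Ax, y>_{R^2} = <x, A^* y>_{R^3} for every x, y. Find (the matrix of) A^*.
A^* = A^T =
[[-3, 2],
 [0, -2],
 [1, 0]]

For real matrices with standard dot products, the defining identity <Ax, y> = <x, A^* y> gives (Ax)^T y = x^T (A^*) y, i.e. x^T A^T y = x^T (A^*) y. Since this holds for all x, y, we must have A^* = A^T. Therefore
A^* =
[[-3, 2],
 [0, -2],
 [1, 0]].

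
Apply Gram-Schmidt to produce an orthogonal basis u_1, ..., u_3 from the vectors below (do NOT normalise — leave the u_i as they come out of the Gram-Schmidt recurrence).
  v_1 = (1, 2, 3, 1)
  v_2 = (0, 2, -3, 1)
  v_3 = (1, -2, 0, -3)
Orthogonal basis:
  u_1 = (1, 2, 3, 1)
  u_2 = (4/15, 38/15, -11/5, 19/15)
  u_3 = (153/97, 47/97, -51/194, -341/194)

Apply the Gram-Schmidt recurrence
  u_1 = v_1
  u_i = v_i − Σ_{j<i} ((v_i · u_j) / (u_j · u_j)) · u_j.

Step by step this gives:
  u_1 = (1, 2, 3, 1)
  u_2 = (4/15, 38/15, -11/5, 19/15)
  u_3 = (153/97, 47/97, -51/194, -341/194)

Orthogonality check:
  u_2 · u_1 = 0 (should be 0)
  u_3 · u_1 = 0 (should be 0)
  u_3 · u_2 = 0 (should be 0)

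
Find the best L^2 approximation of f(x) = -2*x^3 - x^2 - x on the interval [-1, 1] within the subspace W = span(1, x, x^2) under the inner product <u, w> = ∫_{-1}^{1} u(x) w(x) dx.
g(x) = -x^2 - 11*x/5

The best approximation g ∈ W is the orthogonal projection of f onto W. Writing g = a_0 + a_1 x + a_2 x^2, the coefficients solve the normal equations G · a = b where
  G_{ij} = <φ_i, φ_j> and b_i = <f, φ_i>, with φ_0 = 1, φ_1 = x, φ_2 = x^2.
G =
  [2, 0, 2/3]
  [0, 2/3, 0]
  [2/3, 0, 2/5],
b = (-2/3, -22/15, -2/5).
Solving gives a_0 = 0, a_1 = -11/5, a_2 = -1, so
  g(x) = -x^2 - 11*x/5.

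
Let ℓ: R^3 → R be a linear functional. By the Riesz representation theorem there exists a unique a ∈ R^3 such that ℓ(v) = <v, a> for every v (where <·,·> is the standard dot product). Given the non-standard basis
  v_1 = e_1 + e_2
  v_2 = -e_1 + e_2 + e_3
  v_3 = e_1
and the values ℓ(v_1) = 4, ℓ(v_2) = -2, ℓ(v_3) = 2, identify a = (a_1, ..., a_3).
a = (2, 2, -2)

Write a = (a_1, ..., a_3) in the standard basis. For each basis vector v_i, ℓ(v_i) = <v_i, a> is a linear equation in the a_j's. Collect the n equations into a matrix system V a = ℓ, where row i of V is v_i (expressed in the standard basis). Since V is invertible (lower-triangular with 1s on the diagonal, up to permutation), solve by back-substitution:
  V =
[[1, 1, 0],
 [-1, 1, 1],
 [1, 0, 0]]
  V a = (4, -2, 2)
Solving gives a = (2, 2, -2).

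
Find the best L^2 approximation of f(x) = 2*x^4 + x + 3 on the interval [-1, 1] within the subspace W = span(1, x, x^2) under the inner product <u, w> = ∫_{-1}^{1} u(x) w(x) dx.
g(x) = 12*x^2/7 + x + 99/35

The best approximation g ∈ W is the orthogonal projection of f onto W. Writing g = a_0 + a_1 x + a_2 x^2, the coefficients solve the normal equations G · a = b where
  G_{ij} = <φ_i, φ_j> and b_i = <f, φ_i>, with φ_0 = 1, φ_1 = x, φ_2 = x^2.
G =
  [2, 0, 2/3]
  [0, 2/3, 0]
  [2/3, 0, 2/5],
b = (34/5, 2/3, 18/7).
Solving gives a_0 = 99/35, a_1 = 1, a_2 = 12/7, so
  g(x) = 12*x^2/7 + x + 99/35.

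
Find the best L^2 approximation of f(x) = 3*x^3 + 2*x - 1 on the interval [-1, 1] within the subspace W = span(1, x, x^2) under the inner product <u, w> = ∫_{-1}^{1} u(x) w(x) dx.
g(x) = 19*x/5 - 1

The best approximation g ∈ W is the orthogonal projection of f onto W. Writing g = a_0 + a_1 x + a_2 x^2, the coefficients solve the normal equations G · a = b where
  G_{ij} = <φ_i, φ_j> and b_i = <f, φ_i>, with φ_0 = 1, φ_1 = x, φ_2 = x^2.
G =
  [2, 0, 2/3]
  [0, 2/3, 0]
  [2/3, 0, 2/5],
b = (-2, 38/15, -2/3).
Solving gives a_0 = -1, a_1 = 19/5, a_2 = 0, so
  g(x) = 19*x/5 - 1.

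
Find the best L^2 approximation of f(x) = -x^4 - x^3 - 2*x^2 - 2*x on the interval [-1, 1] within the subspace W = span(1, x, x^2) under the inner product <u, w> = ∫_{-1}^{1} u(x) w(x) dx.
g(x) = -20*x^2/7 - 13*x/5 + 3/35

The best approximation g ∈ W is the orthogonal projection of f onto W. Writing g = a_0 + a_1 x + a_2 x^2, the coefficients solve the normal equations G · a = b where
  G_{ij} = <φ_i, φ_j> and b_i = <f, φ_i>, with φ_0 = 1, φ_1 = x, φ_2 = x^2.
G =
  [2, 0, 2/3]
  [0, 2/3, 0]
  [2/3, 0, 2/5],
b = (-26/15, -26/15, -38/35).
Solving gives a_0 = 3/35, a_1 = -13/5, a_2 = -20/7, so
  g(x) = -20*x^2/7 - 13*x/5 + 3/35.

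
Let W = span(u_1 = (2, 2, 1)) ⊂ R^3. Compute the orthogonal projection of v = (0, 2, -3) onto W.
proj_W(v) = (2/9, 2/9, 1/9)

Set up U = [u_1 | ... | u_1] ∈ R^(3×1). The projector onto W = col(U) is P = U (U^T U)^(-1) U^T.
Compute U^T U =
  [9],
and U^T v = (1).
Solve U^T U · c = U^T v for the coefficients: c = (1/9). The projection is proj_W(v) = U c.
Check: (v - proj_W(v)) · u_1 = 0  (should be 0).
Result: proj_W(v) = (2/9, 2/9, 1/9).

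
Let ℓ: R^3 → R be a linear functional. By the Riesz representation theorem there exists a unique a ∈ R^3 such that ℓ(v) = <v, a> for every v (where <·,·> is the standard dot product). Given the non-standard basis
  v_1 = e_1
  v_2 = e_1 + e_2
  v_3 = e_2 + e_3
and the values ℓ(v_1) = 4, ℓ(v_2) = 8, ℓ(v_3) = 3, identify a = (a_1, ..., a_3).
a = (4, 4, -1)

Write a = (a_1, ..., a_3) in the standard basis. For each basis vector v_i, ℓ(v_i) = <v_i, a> is a linear equation in the a_j's. Collect the n equations into a matrix system V a = ℓ, where row i of V is v_i (expressed in the standard basis). Since V is invertible (lower-triangular with 1s on the diagonal, up to permutation), solve by back-substitution:
  V =
[[1, 0, 0],
 [1, 1, 0],
 [0, 1, 1]]
  V a = (4, 8, 3)
Solving gives a = (4, 4, -1).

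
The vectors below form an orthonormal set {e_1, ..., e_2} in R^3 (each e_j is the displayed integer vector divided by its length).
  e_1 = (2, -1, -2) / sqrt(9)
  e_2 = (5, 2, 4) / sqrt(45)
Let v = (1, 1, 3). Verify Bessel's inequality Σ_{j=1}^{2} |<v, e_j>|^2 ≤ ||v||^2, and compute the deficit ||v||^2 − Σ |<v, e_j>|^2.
Σ |<v, e_j>|^2 = 54/5; ||v||^2 = 11; deficit = 1/5

Write each e_j = u_j / sqrt(<u_j, u_j>) where u_j is the displayed integer vector. Then <v, e_j> = <v, u_j> / sqrt(<u_j, u_j>), so |<v, e_j>|^2 = <v, u_j>^2 / <u_j, u_j>.
Coefficients: <v, e_1> = -5/sqrt(9), <v, e_2> = 19/sqrt(45).
Square and sum: Σ |<v, e_j>|^2 = 54/5.
Compute ||v||^2 = v·v = 11.
Deficit = 11 − 54/5 = 1/5 ≥ 0, confirming Bessel's inequality. (The deficit equals ||v − Σ <v,e_j> e_j||^2, the squared distance from v to span{e_j}.)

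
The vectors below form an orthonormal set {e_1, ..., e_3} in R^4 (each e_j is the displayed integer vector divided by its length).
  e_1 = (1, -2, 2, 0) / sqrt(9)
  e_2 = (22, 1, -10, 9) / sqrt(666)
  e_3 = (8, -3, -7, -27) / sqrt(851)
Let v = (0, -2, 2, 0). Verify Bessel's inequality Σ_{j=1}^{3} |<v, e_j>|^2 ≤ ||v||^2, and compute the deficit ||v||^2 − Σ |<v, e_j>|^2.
Σ |<v, e_j>|^2 = 182/23; ||v||^2 = 8; deficit = 2/23

Write each e_j = u_j / sqrt(<u_j, u_j>) where u_j is the displayed integer vector. Then <v, e_j> = <v, u_j> / sqrt(<u_j, u_j>), so |<v, e_j>|^2 = <v, u_j>^2 / <u_j, u_j>.
Coefficients: <v, e_1> = 8/sqrt(9), <v, e_2> = -22/sqrt(666), <v, e_3> = -8/sqrt(851).
Square and sum: Σ |<v, e_j>|^2 = 182/23.
Compute ||v||^2 = v·v = 8.
Deficit = 8 − 182/23 = 2/23 ≥ 0, confirming Bessel's inequality. (The deficit equals ||v − Σ <v,e_j> e_j||^2, the squared distance from v to span{e_j}.)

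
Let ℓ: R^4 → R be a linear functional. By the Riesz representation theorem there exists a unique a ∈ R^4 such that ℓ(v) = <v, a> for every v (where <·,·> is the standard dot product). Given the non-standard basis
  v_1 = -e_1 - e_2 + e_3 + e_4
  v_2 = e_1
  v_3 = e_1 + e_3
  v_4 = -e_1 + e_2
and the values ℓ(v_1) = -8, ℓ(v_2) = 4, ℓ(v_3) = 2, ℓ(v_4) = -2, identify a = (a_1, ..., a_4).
a = (4, 2, -2, 0)

Write a = (a_1, ..., a_4) in the standard basis. For each basis vector v_i, ℓ(v_i) = <v_i, a> is a linear equation in the a_j's. Collect the n equations into a matrix system V a = ℓ, where row i of V is v_i (expressed in the standard basis). Since V is invertible (lower-triangular with 1s on the diagonal, up to permutation), solve by back-substitution:
  V =
[[-1, -1, 1, 1],
 [1, 0, 0, 0],
 [1, 0, 1, 0],
 [-1, 1, 0, 0]]
  V a = (-8, 4, 2, -2)
Solving gives a = (4, 2, -2, 0).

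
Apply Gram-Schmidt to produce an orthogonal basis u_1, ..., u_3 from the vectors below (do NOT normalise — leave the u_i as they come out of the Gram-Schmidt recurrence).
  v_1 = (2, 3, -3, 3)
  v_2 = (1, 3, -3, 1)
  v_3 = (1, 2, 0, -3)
Orthogonal basis:
  u_1 = (2, 3, -3, 3)
  u_2 = (-15/31, 24/31, -24/31, -38/31)
  u_3 = (24/13, 11/13, 15/13, -12/13)

Apply the Gram-Schmidt recurrence
  u_1 = v_1
  u_i = v_i − Σ_{j<i} ((v_i · u_j) / (u_j · u_j)) · u_j.

Step by step this gives:
  u_1 = (2, 3, -3, 3)
  u_2 = (-15/31, 24/31, -24/31, -38/31)
  u_3 = (24/13, 11/13, 15/13, -12/13)

Orthogonality check:
  u_2 · u_1 = 0 (should be 0)
  u_3 · u_1 = 0 (should be 0)
  u_3 · u_2 = 0 (should be 0)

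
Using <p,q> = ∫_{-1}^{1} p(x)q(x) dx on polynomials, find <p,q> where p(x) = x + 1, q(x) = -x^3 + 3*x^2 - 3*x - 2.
<p,q> = -22/5

Expand the product: p(x)·q(x) = -x^4 + 2*x^3 - 5*x - 2.
∫_{-1}^{1} of each monomial x^k gives [2/(k+1) if k even, 0 if k odd]. Integrating term-by-term (or equivalently evaluating the antiderivative F(x) = -x^5/5 + x^4/2 - 5*x^2/2 - 2*x at the endpoints):
  F(1) − F(−1) = -21/5 − (1/5) = -22/5.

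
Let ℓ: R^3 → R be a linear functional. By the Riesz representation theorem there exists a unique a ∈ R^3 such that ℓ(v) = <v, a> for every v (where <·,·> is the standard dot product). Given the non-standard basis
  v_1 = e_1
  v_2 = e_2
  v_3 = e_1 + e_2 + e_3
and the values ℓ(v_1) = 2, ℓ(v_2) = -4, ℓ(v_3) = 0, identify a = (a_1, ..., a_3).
a = (2, -4, 2)

Write a = (a_1, ..., a_3) in the standard basis. For each basis vector v_i, ℓ(v_i) = <v_i, a> is a linear equation in the a_j's. Collect the n equations into a matrix system V a = ℓ, where row i of V is v_i (expressed in the standard basis). Since V is invertible (lower-triangular with 1s on the diagonal, up to permutation), solve by back-substitution:
  V =
[[1, 0, 0],
 [0, 1, 0],
 [1, 1, 1]]
  V a = (2, -4, 0)
Solving gives a = (2, -4, 2).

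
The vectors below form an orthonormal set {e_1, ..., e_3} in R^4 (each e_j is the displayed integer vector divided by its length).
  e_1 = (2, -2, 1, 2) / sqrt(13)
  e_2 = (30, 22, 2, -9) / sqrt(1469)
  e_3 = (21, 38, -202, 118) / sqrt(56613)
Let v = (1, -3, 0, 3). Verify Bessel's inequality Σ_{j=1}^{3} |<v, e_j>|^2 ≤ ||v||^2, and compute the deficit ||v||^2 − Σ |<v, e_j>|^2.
Σ |<v, e_j>|^2 = 3170/167; ||v||^2 = 19; deficit = 3/167

Write each e_j = u_j / sqrt(<u_j, u_j>) where u_j is the displayed integer vector. Then <v, e_j> = <v, u_j> / sqrt(<u_j, u_j>), so |<v, e_j>|^2 = <v, u_j>^2 / <u_j, u_j>.
Coefficients: <v, e_1> = 14/sqrt(13), <v, e_2> = -63/sqrt(1469), <v, e_3> = 261/sqrt(56613).
Square and sum: Σ |<v, e_j>|^2 = 3170/167.
Compute ||v||^2 = v·v = 19.
Deficit = 19 − 3170/167 = 3/167 ≥ 0, confirming Bessel's inequality. (The deficit equals ||v − Σ <v,e_j> e_j||^2, the squared distance from v to span{e_j}.)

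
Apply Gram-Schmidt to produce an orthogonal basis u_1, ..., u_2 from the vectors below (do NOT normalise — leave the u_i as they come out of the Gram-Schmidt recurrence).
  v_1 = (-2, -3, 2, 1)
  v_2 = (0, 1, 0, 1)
Orthogonal basis:
  u_1 = (-2, -3, 2, 1)
  u_2 = (-2/9, 2/3, 2/9, 10/9)

Apply the Gram-Schmidt recurrence
  u_1 = v_1
  u_i = v_i − Σ_{j<i} ((v_i · u_j) / (u_j · u_j)) · u_j.

Step by step this gives:
  u_1 = (-2, -3, 2, 1)
  u_2 = (-2/9, 2/3, 2/9, 10/9)

Orthogonality check:
  u_2 · u_1 = 0 (should be 0)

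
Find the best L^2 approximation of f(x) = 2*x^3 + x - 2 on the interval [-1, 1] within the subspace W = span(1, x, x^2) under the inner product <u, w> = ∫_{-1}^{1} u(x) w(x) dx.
g(x) = 11*x/5 - 2

The best approximation g ∈ W is the orthogonal projection of f onto W. Writing g = a_0 + a_1 x + a_2 x^2, the coefficients solve the normal equations G · a = b where
  G_{ij} = <φ_i, φ_j> and b_i = <f, φ_i>, with φ_0 = 1, φ_1 = x, φ_2 = x^2.
G =
  [2, 0, 2/3]
  [0, 2/3, 0]
  [2/3, 0, 2/5],
b = (-4, 22/15, -4/3).
Solving gives a_0 = -2, a_1 = 11/5, a_2 = 0, so
  g(x) = 11*x/5 - 2.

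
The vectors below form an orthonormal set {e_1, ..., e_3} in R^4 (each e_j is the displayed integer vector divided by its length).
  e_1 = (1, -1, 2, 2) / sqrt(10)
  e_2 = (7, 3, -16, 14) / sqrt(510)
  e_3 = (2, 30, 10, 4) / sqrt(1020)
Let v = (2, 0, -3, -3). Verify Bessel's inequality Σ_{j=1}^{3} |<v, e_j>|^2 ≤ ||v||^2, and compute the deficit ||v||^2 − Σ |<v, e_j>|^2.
Σ |<v, e_j>|^2 = 61/5; ||v||^2 = 22; deficit = 49/5

Write each e_j = u_j / sqrt(<u_j, u_j>) where u_j is the displayed integer vector. Then <v, e_j> = <v, u_j> / sqrt(<u_j, u_j>), so |<v, e_j>|^2 = <v, u_j>^2 / <u_j, u_j>.
Coefficients: <v, e_1> = -10/sqrt(10), <v, e_2> = 20/sqrt(510), <v, e_3> = -38/sqrt(1020).
Square and sum: Σ |<v, e_j>|^2 = 61/5.
Compute ||v||^2 = v·v = 22.
Deficit = 22 − 61/5 = 49/5 ≥ 0, confirming Bessel's inequality. (The deficit equals ||v − Σ <v,e_j> e_j||^2, the squared distance from v to span{e_j}.)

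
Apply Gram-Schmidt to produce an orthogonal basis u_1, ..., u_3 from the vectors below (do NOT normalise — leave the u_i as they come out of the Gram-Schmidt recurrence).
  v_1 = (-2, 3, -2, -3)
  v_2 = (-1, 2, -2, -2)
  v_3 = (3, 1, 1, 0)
Orthogonal basis:
  u_1 = (-2, 3, -2, -3)
  u_2 = (5/13, -1/13, -8/13, 1/13)
  u_3 = (16/7, 23/14, 8/7, -9/14)

Apply the Gram-Schmidt recurrence
  u_1 = v_1
  u_i = v_i − Σ_{j<i} ((v_i · u_j) / (u_j · u_j)) · u_j.

Step by step this gives:
  u_1 = (-2, 3, -2, -3)
  u_2 = (5/13, -1/13, -8/13, 1/13)
  u_3 = (16/7, 23/14, 8/7, -9/14)

Orthogonality check:
  u_2 · u_1 = 0 (should be 0)
  u_3 · u_1 = 0 (should be 0)
  u_3 · u_2 = 0 (should be 0)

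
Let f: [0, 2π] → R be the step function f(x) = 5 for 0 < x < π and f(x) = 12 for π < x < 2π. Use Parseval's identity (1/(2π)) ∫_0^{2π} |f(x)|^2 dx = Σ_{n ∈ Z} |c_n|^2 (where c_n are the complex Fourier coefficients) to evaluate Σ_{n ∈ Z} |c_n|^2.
Σ |c_n|^2 = 169/2

Parseval equates the L^2 energy of f (normalised by 1/(2π)) with the ℓ^2 sum of its Fourier coefficients: (1/(2π)) ∫_0^{2π} |f|^2 = Σ |c_n|^2.
Compute the left side: (1/(2π)) [∫_0^π 5^2 dx + ∫_π^{2π} 12^2 dx] = (1/(2π)) · (25π + 144π) = (25 + 144)/2 = 169/2.
So Σ_{n ∈ Z} |c_n|^2 = 169/2.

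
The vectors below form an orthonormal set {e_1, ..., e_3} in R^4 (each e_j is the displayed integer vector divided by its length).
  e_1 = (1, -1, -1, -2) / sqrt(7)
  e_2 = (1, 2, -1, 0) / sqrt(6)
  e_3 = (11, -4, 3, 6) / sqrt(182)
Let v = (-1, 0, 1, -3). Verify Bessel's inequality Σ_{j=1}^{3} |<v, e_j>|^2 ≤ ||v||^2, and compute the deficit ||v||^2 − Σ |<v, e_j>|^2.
Σ |<v, e_j>|^2 = 20/3; ||v||^2 = 11; deficit = 13/3

Write each e_j = u_j / sqrt(<u_j, u_j>) where u_j is the displayed integer vector. Then <v, e_j> = <v, u_j> / sqrt(<u_j, u_j>), so |<v, e_j>|^2 = <v, u_j>^2 / <u_j, u_j>.
Coefficients: <v, e_1> = 4/sqrt(7), <v, e_2> = -2/sqrt(6), <v, e_3> = -26/sqrt(182).
Square and sum: Σ |<v, e_j>|^2 = 20/3.
Compute ||v||^2 = v·v = 11.
Deficit = 11 − 20/3 = 13/3 ≥ 0, confirming Bessel's inequality. (The deficit equals ||v − Σ <v,e_j> e_j||^2, the squared distance from v to span{e_j}.)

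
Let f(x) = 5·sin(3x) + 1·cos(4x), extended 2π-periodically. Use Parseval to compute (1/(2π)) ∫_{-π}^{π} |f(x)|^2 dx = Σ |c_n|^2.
Σ |c_n|^2 = 13

Expand |f|^2 and use orthogonality of {sin(nx), cos(mx)} on [-π, π]:
  ∫_{-π}^{π} sin(nx)^2 dx = π, ∫ cos(mx)^2 dx = π, and cross terms integrate to 0.
So ∫_{-π}^{π} f(x)^2 dx = 5^2 · π + 1^2 · π = (25 + 1)π.
Divide by 2π: (25 + 1)/2 = 13.
By Parseval, this equals Σ |c_n|^2.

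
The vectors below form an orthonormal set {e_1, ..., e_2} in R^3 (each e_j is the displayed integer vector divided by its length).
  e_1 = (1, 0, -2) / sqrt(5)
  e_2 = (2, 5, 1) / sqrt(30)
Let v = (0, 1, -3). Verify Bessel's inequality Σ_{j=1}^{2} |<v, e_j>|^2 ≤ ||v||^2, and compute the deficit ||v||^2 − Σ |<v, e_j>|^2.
Σ |<v, e_j>|^2 = 22/3; ||v||^2 = 10; deficit = 8/3

Write each e_j = u_j / sqrt(<u_j, u_j>) where u_j is the displayed integer vector. Then <v, e_j> = <v, u_j> / sqrt(<u_j, u_j>), so |<v, e_j>|^2 = <v, u_j>^2 / <u_j, u_j>.
Coefficients: <v, e_1> = 6/sqrt(5), <v, e_2> = 2/sqrt(30).
Square and sum: Σ |<v, e_j>|^2 = 22/3.
Compute ||v||^2 = v·v = 10.
Deficit = 10 − 22/3 = 8/3 ≥ 0, confirming Bessel's inequality. (The deficit equals ||v − Σ <v,e_j> e_j||^2, the squared distance from v to span{e_j}.)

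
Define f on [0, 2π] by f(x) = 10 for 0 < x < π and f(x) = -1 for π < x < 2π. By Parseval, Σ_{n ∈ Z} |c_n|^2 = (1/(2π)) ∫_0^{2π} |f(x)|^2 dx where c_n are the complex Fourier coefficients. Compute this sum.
Σ |c_n|^2 = 101/2

Parseval equates the L^2 energy of f (normalised by 1/(2π)) with the ℓ^2 sum of its Fourier coefficients: (1/(2π)) ∫_0^{2π} |f|^2 = Σ |c_n|^2.
Compute the left side: (1/(2π)) [∫_0^π 10^2 dx + ∫_π^{2π} (-1)^2 dx] = (1/(2π)) · (100π + 1π) = (100 + 1)/2 = 101/2.
So Σ_{n ∈ Z} |c_n|^2 = 101/2.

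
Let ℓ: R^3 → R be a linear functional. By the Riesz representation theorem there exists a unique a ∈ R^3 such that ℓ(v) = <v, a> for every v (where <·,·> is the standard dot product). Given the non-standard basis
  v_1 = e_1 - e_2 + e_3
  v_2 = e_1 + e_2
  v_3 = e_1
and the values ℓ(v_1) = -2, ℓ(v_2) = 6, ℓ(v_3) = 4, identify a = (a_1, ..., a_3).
a = (4, 2, -4)

Write a = (a_1, ..., a_3) in the standard basis. For each basis vector v_i, ℓ(v_i) = <v_i, a> is a linear equation in the a_j's. Collect the n equations into a matrix system V a = ℓ, where row i of V is v_i (expressed in the standard basis). Since V is invertible (lower-triangular with 1s on the diagonal, up to permutation), solve by back-substitution:
  V =
[[1, -1, 1],
 [1, 1, 0],
 [1, 0, 0]]
  V a = (-2, 6, 4)
Solving gives a = (4, 2, -4).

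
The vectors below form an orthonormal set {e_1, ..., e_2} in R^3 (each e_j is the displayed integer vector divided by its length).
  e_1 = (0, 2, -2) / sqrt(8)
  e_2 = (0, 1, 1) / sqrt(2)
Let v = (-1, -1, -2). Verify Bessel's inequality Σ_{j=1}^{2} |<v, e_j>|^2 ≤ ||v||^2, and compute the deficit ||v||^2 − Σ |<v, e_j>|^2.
Σ |<v, e_j>|^2 = 5; ||v||^2 = 6; deficit = 1

Write each e_j = u_j / sqrt(<u_j, u_j>) where u_j is the displayed integer vector. Then <v, e_j> = <v, u_j> / sqrt(<u_j, u_j>), so |<v, e_j>|^2 = <v, u_j>^2 / <u_j, u_j>.
Coefficients: <v, e_1> = 2/sqrt(8), <v, e_2> = -3/sqrt(2).
Square and sum: Σ |<v, e_j>|^2 = 5.
Compute ||v||^2 = v·v = 6.
Deficit = 6 − 5 = 1 ≥ 0, confirming Bessel's inequality. (The deficit equals ||v − Σ <v,e_j> e_j||^2, the squared distance from v to span{e_j}.)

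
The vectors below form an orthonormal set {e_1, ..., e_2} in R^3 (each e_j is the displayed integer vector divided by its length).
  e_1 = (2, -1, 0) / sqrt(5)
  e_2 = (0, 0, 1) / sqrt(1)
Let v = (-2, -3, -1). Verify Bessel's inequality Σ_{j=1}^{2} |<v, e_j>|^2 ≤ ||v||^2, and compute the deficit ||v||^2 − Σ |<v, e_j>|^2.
Σ |<v, e_j>|^2 = 6/5; ||v||^2 = 14; deficit = 64/5

Write each e_j = u_j / sqrt(<u_j, u_j>) where u_j is the displayed integer vector. Then <v, e_j> = <v, u_j> / sqrt(<u_j, u_j>), so |<v, e_j>|^2 = <v, u_j>^2 / <u_j, u_j>.
Coefficients: <v, e_1> = -1/sqrt(5), <v, e_2> = -1/sqrt(1).
Square and sum: Σ |<v, e_j>|^2 = 6/5.
Compute ||v||^2 = v·v = 14.
Deficit = 14 − 6/5 = 64/5 ≥ 0, confirming Bessel's inequality. (The deficit equals ||v − Σ <v,e_j> e_j||^2, the squared distance from v to span{e_j}.)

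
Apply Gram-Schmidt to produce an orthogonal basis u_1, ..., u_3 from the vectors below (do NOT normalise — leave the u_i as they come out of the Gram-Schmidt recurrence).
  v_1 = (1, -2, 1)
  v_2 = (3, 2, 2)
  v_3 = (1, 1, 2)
Orthogonal basis:
  u_1 = (1, -2, 1)
  u_2 = (17/6, 7/3, 11/6)
  u_3 = (-66/101, 11/101, 88/101)

Apply the Gram-Schmidt recurrence
  u_1 = v_1
  u_i = v_i − Σ_{j<i} ((v_i · u_j) / (u_j · u_j)) · u_j.

Step by step this gives:
  u_1 = (1, -2, 1)
  u_2 = (17/6, 7/3, 11/6)
  u_3 = (-66/101, 11/101, 88/101)

Orthogonality check:
  u_2 · u_1 = 0 (should be 0)
  u_3 · u_1 = 0 (should be 0)
  u_3 · u_2 = 0 (should be 0)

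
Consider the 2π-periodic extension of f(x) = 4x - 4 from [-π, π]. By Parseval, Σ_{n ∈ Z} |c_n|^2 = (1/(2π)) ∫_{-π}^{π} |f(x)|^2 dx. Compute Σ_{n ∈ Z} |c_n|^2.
Σ |c_n|^2 = 16π^2/3 + 16

Expand and integrate term by term over [-π, π]:
  ∫ (4x)^2 dx = 16·(2π^3/3); ∫ 2·4·(-4)·x dx = 0 (odd integrand); ∫ (-4)^2 dx = 16·2π.
So (1/(2π)) ∫_{-π}^{π} (4x - 4)^2 dx = 16π^2/3 + 16 = 16π^2/3 + 16.
Parseval ⇒ Σ |c_n|^2 = 16π^2/3 + 16.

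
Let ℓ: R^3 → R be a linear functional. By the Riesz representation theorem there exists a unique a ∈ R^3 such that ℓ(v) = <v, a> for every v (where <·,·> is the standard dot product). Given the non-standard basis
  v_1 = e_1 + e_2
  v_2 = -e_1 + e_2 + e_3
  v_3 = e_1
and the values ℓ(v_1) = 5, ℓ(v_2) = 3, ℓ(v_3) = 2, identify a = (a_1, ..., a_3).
a = (2, 3, 2)

Write a = (a_1, ..., a_3) in the standard basis. For each basis vector v_i, ℓ(v_i) = <v_i, a> is a linear equation in the a_j's. Collect the n equations into a matrix system V a = ℓ, where row i of V is v_i (expressed in the standard basis). Since V is invertible (lower-triangular with 1s on the diagonal, up to permutation), solve by back-substitution:
  V =
[[1, 1, 0],
 [-1, 1, 1],
 [1, 0, 0]]
  V a = (5, 3, 2)
Solving gives a = (2, 3, 2).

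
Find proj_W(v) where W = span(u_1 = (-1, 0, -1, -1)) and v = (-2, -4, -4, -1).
proj_W(v) = (-7/3, 0, -7/3, -7/3)

Set up U = [u_1 | ... | u_1] ∈ R^(4×1). The projector onto W = col(U) is P = U (U^T U)^(-1) U^T.
Compute U^T U =
  [3],
and U^T v = (7).
Solve U^T U · c = U^T v for the coefficients: c = (7/3). The projection is proj_W(v) = U c.
Check: (v - proj_W(v)) · u_1 = 0  (should be 0).
Result: proj_W(v) = (-7/3, 0, -7/3, -7/3).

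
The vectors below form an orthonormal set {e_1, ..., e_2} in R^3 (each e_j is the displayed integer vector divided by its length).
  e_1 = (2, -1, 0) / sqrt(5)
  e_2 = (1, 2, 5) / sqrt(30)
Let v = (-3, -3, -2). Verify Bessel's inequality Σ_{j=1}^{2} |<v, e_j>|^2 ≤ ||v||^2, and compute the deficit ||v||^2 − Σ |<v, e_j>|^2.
Σ |<v, e_j>|^2 = 83/6; ||v||^2 = 22; deficit = 49/6

Write each e_j = u_j / sqrt(<u_j, u_j>) where u_j is the displayed integer vector. Then <v, e_j> = <v, u_j> / sqrt(<u_j, u_j>), so |<v, e_j>|^2 = <v, u_j>^2 / <u_j, u_j>.
Coefficients: <v, e_1> = -3/sqrt(5), <v, e_2> = -19/sqrt(30).
Square and sum: Σ |<v, e_j>|^2 = 83/6.
Compute ||v||^2 = v·v = 22.
Deficit = 22 − 83/6 = 49/6 ≥ 0, confirming Bessel's inequality. (The deficit equals ||v − Σ <v,e_j> e_j||^2, the squared distance from v to span{e_j}.)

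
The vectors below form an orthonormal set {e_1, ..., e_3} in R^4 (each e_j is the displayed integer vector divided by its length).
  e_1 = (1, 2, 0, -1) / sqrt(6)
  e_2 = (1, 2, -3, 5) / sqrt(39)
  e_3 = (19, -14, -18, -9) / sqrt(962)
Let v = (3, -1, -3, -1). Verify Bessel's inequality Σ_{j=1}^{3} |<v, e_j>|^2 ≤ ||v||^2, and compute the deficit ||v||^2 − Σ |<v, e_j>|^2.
Σ |<v, e_j>|^2 = 739/37; ||v||^2 = 20; deficit = 1/37

Write each e_j = u_j / sqrt(<u_j, u_j>) where u_j is the displayed integer vector. Then <v, e_j> = <v, u_j> / sqrt(<u_j, u_j>), so |<v, e_j>|^2 = <v, u_j>^2 / <u_j, u_j>.
Coefficients: <v, e_1> = 2/sqrt(6), <v, e_2> = 5/sqrt(39), <v, e_3> = 134/sqrt(962).
Square and sum: Σ |<v, e_j>|^2 = 739/37.
Compute ||v||^2 = v·v = 20.
Deficit = 20 − 739/37 = 1/37 ≥ 0, confirming Bessel's inequality. (The deficit equals ||v − Σ <v,e_j> e_j||^2, the squared distance from v to span{e_j}.)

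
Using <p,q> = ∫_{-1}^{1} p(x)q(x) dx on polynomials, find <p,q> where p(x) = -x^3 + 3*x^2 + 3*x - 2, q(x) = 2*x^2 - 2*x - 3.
<p,q> = 38/15

Expand the product: p(x)·q(x) = -2*x^5 + 8*x^4 + 3*x^3 - 19*x^2 - 5*x + 6.
∫_{-1}^{1} of each monomial x^k gives [2/(k+1) if k even, 0 if k odd]. Integrating term-by-term (or equivalently evaluating the antiderivative F(x) = -x^6/3 + 8*x^5/5 + 3*x^4/4 - 19*x^3/3 - 5*x^2/2 + 6*x at the endpoints):
  F(1) − F(−1) = -49/60 − (-67/20) = 38/15.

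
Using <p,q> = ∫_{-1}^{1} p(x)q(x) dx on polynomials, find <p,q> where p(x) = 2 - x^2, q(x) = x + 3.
<p,q> = 10

Expand the product: p(x)·q(x) = -x^3 - 3*x^2 + 2*x + 6.
∫_{-1}^{1} of each monomial x^k gives [2/(k+1) if k even, 0 if k odd]. Integrating term-by-term (or equivalently evaluating the antiderivative F(x) = -x^4/4 - x^3 + x^2 + 6*x at the endpoints):
  F(1) − F(−1) = 23/4 − (-17/4) = 10.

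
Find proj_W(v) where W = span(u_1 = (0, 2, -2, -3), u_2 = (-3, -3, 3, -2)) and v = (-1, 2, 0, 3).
proj_W(v) = (549/491, 131/491, -131/491, 993/491)

Set up U = [u_1 | ... | u_2] ∈ R^(4×2). The projector onto W = col(U) is P = U (U^T U)^(-1) U^T.
Compute U^T U =
  [17, -6]
  [-6, 31],
and U^T v = (-5, -9).
Solve U^T U · c = U^T v for the coefficients: c = (-209/491, -183/491). The projection is proj_W(v) = U c.
Check: (v - proj_W(v)) · u_1 = 0  (should be 0).
Check: (v - proj_W(v)) · u_2 = 0  (should be 0).
Result: proj_W(v) = (549/491, 131/491, -131/491, 993/491).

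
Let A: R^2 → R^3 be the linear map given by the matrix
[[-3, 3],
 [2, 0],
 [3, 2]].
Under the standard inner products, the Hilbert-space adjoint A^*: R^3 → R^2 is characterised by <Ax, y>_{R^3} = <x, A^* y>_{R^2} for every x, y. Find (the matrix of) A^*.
A^* = A^T =
[[-3, 2, 3],
 [3, 0, 2]]

For real matrices with standard dot products, the defining identity <Ax, y> = <x, A^* y> gives (Ax)^T y = x^T (A^*) y, i.e. x^T A^T y = x^T (A^*) y. Since this holds for all x, y, we must have A^* = A^T. Therefore
A^* =
[[-3, 2, 3],
 [3, 0, 2]].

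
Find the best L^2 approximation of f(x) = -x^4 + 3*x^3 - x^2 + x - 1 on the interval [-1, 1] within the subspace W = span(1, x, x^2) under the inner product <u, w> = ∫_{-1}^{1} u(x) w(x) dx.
g(x) = -13*x^2/7 + 14*x/5 - 32/35

The best approximation g ∈ W is the orthogonal projection of f onto W. Writing g = a_0 + a_1 x + a_2 x^2, the coefficients solve the normal equations G · a = b where
  G_{ij} = <φ_i, φ_j> and b_i = <f, φ_i>, with φ_0 = 1, φ_1 = x, φ_2 = x^2.
G =
  [2, 0, 2/3]
  [0, 2/3, 0]
  [2/3, 0, 2/5],
b = (-46/15, 28/15, -142/105).
Solving gives a_0 = -32/35, a_1 = 14/5, a_2 = -13/7, so
  g(x) = -13*x^2/7 + 14*x/5 - 32/35.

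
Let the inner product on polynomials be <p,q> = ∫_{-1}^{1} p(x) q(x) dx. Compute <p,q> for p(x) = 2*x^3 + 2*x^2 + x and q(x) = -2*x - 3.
<p,q> = -104/15

Expand the product: p(x)·q(x) = -4*x^4 - 10*x^3 - 8*x^2 - 3*x.
∫_{-1}^{1} of each monomial x^k gives [2/(k+1) if k even, 0 if k odd]. Integrating term-by-term (or equivalently evaluating the antiderivative F(x) = -4*x^5/5 - 5*x^4/2 - 8*x^3/3 - 3*x^2/2 at the endpoints):
  F(1) − F(−1) = -112/15 − (-8/15) = -104/15.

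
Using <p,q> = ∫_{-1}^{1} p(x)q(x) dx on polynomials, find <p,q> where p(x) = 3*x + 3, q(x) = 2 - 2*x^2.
<p,q> = 8

Expand the product: p(x)·q(x) = -6*x^3 - 6*x^2 + 6*x + 6.
∫_{-1}^{1} of each monomial x^k gives [2/(k+1) if k even, 0 if k odd]. Integrating term-by-term (or equivalently evaluating the antiderivative F(x) = -3*x^4/2 - 2*x^3 + 3*x^2 + 6*x at the endpoints):
  F(1) − F(−1) = 11/2 − (-5/2) = 8.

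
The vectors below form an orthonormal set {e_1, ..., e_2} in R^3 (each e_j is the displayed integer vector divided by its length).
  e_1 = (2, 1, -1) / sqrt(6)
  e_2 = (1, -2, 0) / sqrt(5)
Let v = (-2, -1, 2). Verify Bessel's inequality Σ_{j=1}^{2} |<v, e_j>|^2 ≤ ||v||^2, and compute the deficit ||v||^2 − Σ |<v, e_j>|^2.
Σ |<v, e_j>|^2 = 49/6; ||v||^2 = 9; deficit = 5/6

Write each e_j = u_j / sqrt(<u_j, u_j>) where u_j is the displayed integer vector. Then <v, e_j> = <v, u_j> / sqrt(<u_j, u_j>), so |<v, e_j>|^2 = <v, u_j>^2 / <u_j, u_j>.
Coefficients: <v, e_1> = -7/sqrt(6), <v, e_2> = 0/sqrt(5).
Square and sum: Σ |<v, e_j>|^2 = 49/6.
Compute ||v||^2 = v·v = 9.
Deficit = 9 − 49/6 = 5/6 ≥ 0, confirming Bessel's inequality. (The deficit equals ||v − Σ <v,e_j> e_j||^2, the squared distance from v to span{e_j}.)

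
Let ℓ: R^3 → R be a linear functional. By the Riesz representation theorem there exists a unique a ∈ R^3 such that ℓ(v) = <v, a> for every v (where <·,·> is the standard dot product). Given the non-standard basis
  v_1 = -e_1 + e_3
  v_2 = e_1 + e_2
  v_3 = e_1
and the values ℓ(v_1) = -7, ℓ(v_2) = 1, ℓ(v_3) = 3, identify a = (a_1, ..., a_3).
a = (3, -2, -4)

Write a = (a_1, ..., a_3) in the standard basis. For each basis vector v_i, ℓ(v_i) = <v_i, a> is a linear equation in the a_j's. Collect the n equations into a matrix system V a = ℓ, where row i of V is v_i (expressed in the standard basis). Since V is invertible (lower-triangular with 1s on the diagonal, up to permutation), solve by back-substitution:
  V =
[[-1, 0, 1],
 [1, 1, 0],
 [1, 0, 0]]
  V a = (-7, 1, 3)
Solving gives a = (3, -2, -4).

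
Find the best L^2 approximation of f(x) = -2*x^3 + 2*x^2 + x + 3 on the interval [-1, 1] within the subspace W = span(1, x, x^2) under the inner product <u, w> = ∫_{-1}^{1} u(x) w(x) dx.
g(x) = 2*x^2 - x/5 + 3

The best approximation g ∈ W is the orthogonal projection of f onto W. Writing g = a_0 + a_1 x + a_2 x^2, the coefficients solve the normal equations G · a = b where
  G_{ij} = <φ_i, φ_j> and b_i = <f, φ_i>, with φ_0 = 1, φ_1 = x, φ_2 = x^2.
G =
  [2, 0, 2/3]
  [0, 2/3, 0]
  [2/3, 0, 2/5],
b = (22/3, -2/15, 14/5).
Solving gives a_0 = 3, a_1 = -1/5, a_2 = 2, so
  g(x) = 2*x^2 - x/5 + 3.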